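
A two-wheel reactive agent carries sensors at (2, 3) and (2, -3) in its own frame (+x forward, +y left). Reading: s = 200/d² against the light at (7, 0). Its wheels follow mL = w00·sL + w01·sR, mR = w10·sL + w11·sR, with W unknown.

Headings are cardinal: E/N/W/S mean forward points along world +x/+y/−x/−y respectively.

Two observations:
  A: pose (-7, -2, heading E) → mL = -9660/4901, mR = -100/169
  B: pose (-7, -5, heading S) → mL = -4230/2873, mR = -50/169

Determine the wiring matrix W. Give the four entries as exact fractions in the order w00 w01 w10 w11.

obs A: pose=(-7,-2,E) → sL=40/29, sR=200/169, mL=-9660/4901, mR=-100/169
obs B: pose=(-7,-5,S) → sL=20/17, sR=100/169, mL=-4230/2873, mR=-50/169
sensor matrix S = [[40/29, 200/169], [20/17, 100/169]]; det S = -48000/83317
solve [mL_A; mL_B] = S·[w00; w01] and [mR_A; mR_B] = S·[w10; w11]:
  w00 = -1, w01 = -1/2, w10 = 0, w11 = -1/2

-1 -1/2 0 -1/2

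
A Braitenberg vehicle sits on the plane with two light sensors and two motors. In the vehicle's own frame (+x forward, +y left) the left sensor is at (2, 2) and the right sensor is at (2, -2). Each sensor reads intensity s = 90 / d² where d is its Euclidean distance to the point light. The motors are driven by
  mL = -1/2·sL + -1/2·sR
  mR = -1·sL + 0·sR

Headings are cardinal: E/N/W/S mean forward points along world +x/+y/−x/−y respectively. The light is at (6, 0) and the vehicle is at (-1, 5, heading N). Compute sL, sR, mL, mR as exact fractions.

9/13 45/37 -459/481 -9/13

left sensor world pos  = (-3, 7); dL² = 130
right sensor world pos = (1, 7); dR² = 74
sL = 90/130 = 9/13
sR = 90/74 = 45/37
mL = -1/2·sL + -1/2·sR = -459/481
mR = -1·sL + 0·sR = -9/13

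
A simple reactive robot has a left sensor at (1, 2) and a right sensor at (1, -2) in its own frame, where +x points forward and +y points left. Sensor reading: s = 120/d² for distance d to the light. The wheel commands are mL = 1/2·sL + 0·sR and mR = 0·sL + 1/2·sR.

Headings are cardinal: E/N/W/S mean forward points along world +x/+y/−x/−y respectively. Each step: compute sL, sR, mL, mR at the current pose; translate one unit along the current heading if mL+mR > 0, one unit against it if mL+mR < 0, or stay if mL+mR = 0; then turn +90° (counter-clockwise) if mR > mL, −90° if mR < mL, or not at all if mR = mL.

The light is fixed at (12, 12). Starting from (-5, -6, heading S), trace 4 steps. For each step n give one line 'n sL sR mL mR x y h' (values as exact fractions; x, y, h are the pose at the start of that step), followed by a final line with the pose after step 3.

n=0: pose=(-5,-6,S); sL=60/293, sR=60/361; mL=30/293, mR=30/361; mL+mR=19620/105773 → advance +1; mR−mL=-2040/105773 → turn -1·90°
n=1: pose=(-5,-7,W); sL=8/51, sR=120/613; mL=4/51, mR=60/613; mL+mR=5512/31263 → advance +1; mR−mL=608/31263 → turn +1·90°
n=2: pose=(-6,-7,S); sL=15/82, sR=3/20; mL=15/164, mR=3/40; mL+mR=273/1640 → advance +1; mR−mL=-27/1640 → turn -1·90°
n=3: pose=(-6,-8,W); sL=24/169, sR=24/137; mL=12/169, mR=12/137; mL+mR=3672/23153 → advance +1; mR−mL=384/23153 → turn +1·90°

0 60/293 60/361 30/293 30/361 -5 -6 S
1 8/51 120/613 4/51 60/613 -5 -7 W
2 15/82 3/20 15/164 3/40 -6 -7 S
3 24/169 24/137 12/169 12/137 -6 -8 W
final -7 -8 S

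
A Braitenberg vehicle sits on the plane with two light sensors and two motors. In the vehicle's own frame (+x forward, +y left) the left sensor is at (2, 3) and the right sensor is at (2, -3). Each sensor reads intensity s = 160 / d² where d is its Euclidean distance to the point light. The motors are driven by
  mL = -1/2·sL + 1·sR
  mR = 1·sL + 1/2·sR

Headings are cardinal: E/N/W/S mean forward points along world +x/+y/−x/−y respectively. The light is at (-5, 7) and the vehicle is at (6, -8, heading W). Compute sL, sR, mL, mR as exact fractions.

left sensor world pos  = (4, -11); dL² = 405
right sensor world pos = (4, -5); dR² = 225
sL = 160/405 = 32/81
sR = 160/225 = 32/45
mL = -1/2·sL + 1·sR = 208/405
mR = 1·sL + 1/2·sR = 304/405

32/81 32/45 208/405 304/405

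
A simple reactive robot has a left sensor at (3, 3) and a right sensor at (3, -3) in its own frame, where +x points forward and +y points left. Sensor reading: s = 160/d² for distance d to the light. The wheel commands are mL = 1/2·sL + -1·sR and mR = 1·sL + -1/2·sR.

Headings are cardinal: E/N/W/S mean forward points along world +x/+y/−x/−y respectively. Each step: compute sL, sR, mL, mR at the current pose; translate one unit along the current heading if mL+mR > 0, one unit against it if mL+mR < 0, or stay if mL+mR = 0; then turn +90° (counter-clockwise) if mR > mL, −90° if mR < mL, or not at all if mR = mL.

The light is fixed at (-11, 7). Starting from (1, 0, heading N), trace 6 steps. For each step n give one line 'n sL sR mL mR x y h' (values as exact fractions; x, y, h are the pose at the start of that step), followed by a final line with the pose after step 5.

0 160/97 160/241 3760/23377 30800/23377 1 0 N
1 80/81 16/9 -104/81 8/81 1 1 W
2 160/337 160/181 -39440/60997 2000/60997 2 1 S
3 8/13 1/2 -5/26 19/52 2 2 E
4 32/25 160/293 688/7325 7376/7325 3 2 N
5 16/17 80/61 -872/1037 296/1037 3 3 W
final 4 3 S

n=0: pose=(1,0,N); sL=160/97, sR=160/241; mL=3760/23377, mR=30800/23377; mL+mR=34560/23377 → advance +1; mR−mL=27040/23377 → turn +1·90°
n=1: pose=(1,1,W); sL=80/81, sR=16/9; mL=-104/81, mR=8/81; mL+mR=-32/27 → advance -1; mR−mL=112/81 → turn +1·90°
n=2: pose=(2,1,S); sL=160/337, sR=160/181; mL=-39440/60997, mR=2000/60997; mL+mR=-37440/60997 → advance -1; mR−mL=41440/60997 → turn +1·90°
n=3: pose=(2,2,E); sL=8/13, sR=1/2; mL=-5/26, mR=19/52; mL+mR=9/52 → advance +1; mR−mL=29/52 → turn +1·90°
n=4: pose=(3,2,N); sL=32/25, sR=160/293; mL=688/7325, mR=7376/7325; mL+mR=8064/7325 → advance +1; mR−mL=6688/7325 → turn +1·90°
n=5: pose=(3,3,W); sL=16/17, sR=80/61; mL=-872/1037, mR=296/1037; mL+mR=-576/1037 → advance -1; mR−mL=1168/1037 → turn +1·90°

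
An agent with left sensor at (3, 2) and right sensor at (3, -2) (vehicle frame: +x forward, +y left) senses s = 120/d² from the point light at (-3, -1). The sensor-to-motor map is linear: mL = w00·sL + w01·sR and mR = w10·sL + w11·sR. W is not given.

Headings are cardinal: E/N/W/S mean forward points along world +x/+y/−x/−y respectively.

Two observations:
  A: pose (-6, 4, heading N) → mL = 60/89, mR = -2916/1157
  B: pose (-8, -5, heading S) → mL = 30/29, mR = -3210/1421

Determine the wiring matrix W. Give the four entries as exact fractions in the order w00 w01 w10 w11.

obs A: pose=(-6,4,N) → sL=120/89, sR=24/13, mL=60/89, mR=-2916/1157
obs B: pose=(-8,-5,S) → sL=60/29, sR=60/49, mL=30/29, mR=-3210/1421
sensor matrix S = [[120/89, 24/13], [60/29, 60/49]]; det S = -3565440/1644097
solve [mL_A; mL_B] = S·[w00; w01] and [mR_A; mR_B] = S·[w10; w11]:
  w00 = 1/2, w01 = 0, w10 = -1/2, w11 = -1

1/2 0 -1/2 -1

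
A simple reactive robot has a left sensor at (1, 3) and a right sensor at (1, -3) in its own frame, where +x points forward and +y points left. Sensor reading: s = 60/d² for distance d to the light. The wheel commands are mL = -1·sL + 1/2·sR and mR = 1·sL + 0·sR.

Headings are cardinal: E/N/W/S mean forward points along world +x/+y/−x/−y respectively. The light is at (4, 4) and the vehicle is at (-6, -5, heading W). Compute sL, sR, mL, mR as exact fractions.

12/53 60/157 -294/8321 12/53

left sensor world pos  = (-7, -8); dL² = 265
right sensor world pos = (-7, -2); dR² = 157
sL = 60/265 = 12/53
sR = 60/157 = 60/157
mL = -1·sL + 1/2·sR = -294/8321
mR = 1·sL + 0·sR = 12/53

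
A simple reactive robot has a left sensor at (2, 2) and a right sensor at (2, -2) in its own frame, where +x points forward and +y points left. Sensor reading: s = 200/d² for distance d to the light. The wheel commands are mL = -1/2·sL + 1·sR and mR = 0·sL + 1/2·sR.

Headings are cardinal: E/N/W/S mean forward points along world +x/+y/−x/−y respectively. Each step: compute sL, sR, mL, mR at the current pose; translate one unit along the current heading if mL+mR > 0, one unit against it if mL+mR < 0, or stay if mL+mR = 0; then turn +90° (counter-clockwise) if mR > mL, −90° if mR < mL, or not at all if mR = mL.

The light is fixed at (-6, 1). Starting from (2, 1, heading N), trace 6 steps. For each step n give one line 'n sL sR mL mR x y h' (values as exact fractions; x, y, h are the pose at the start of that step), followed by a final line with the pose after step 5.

0 5 25/13 -15/26 25/26 2 1 N
1 200/37 40/9 580/333 20/9 2 2 W
2 100/41 100/13 3450/533 50/13 1 2 S
3 200/29 200/29 100/29 100/29 1 1 W
4 10 10 5 5 0 1 W
5 200/13 200/13 100/13 100/13 -1 1 W
final -2 1 W

n=0: pose=(2,1,N); sL=5, sR=25/13; mL=-15/26, mR=25/26; mL+mR=5/13 → advance +1; mR−mL=20/13 → turn +1·90°
n=1: pose=(2,2,W); sL=200/37, sR=40/9; mL=580/333, mR=20/9; mL+mR=440/111 → advance +1; mR−mL=160/333 → turn +1·90°
n=2: pose=(1,2,S); sL=100/41, sR=100/13; mL=3450/533, mR=50/13; mL+mR=5500/533 → advance +1; mR−mL=-1400/533 → turn -1·90°
n=3: pose=(1,1,W); sL=200/29, sR=200/29; mL=100/29, mR=100/29; mL+mR=200/29 → advance +1; mR−mL=0 → turn +0·90°
n=4: pose=(0,1,W); sL=10, sR=10; mL=5, mR=5; mL+mR=10 → advance +1; mR−mL=0 → turn +0·90°
n=5: pose=(-1,1,W); sL=200/13, sR=200/13; mL=100/13, mR=100/13; mL+mR=200/13 → advance +1; mR−mL=0 → turn +0·90°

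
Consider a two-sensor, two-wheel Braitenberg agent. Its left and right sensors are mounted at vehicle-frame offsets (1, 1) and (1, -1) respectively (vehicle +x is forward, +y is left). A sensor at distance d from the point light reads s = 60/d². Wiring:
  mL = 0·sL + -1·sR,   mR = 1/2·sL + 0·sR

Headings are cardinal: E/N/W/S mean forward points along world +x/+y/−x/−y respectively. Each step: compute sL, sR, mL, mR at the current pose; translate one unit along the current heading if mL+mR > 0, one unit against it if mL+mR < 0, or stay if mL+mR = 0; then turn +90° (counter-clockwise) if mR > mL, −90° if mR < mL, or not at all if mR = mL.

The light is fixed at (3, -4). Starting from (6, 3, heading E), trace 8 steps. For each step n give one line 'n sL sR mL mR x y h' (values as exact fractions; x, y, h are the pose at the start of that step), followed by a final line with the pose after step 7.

n=0: pose=(6,3,E); sL=3/4, sR=15/13; mL=-15/13, mR=3/8; mL+mR=-81/104 → advance -1; mR−mL=159/104 → turn +1·90°
n=1: pose=(5,3,N); sL=12/13, sR=60/73; mL=-60/73, mR=6/13; mL+mR=-342/949 → advance -1; mR−mL=1218/949 → turn +1·90°
n=2: pose=(5,2,W); sL=30/13, sR=6/5; mL=-6/5, mR=15/13; mL+mR=-3/65 → advance -1; mR−mL=153/65 → turn +1·90°
n=3: pose=(6,2,S); sL=60/41, sR=60/29; mL=-60/29, mR=30/41; mL+mR=-1590/1189 → advance -1; mR−mL=3330/1189 → turn +1·90°
n=4: pose=(6,3,E); sL=3/4, sR=15/13; mL=-15/13, mR=3/8; mL+mR=-81/104 → advance -1; mR−mL=159/104 → turn +1·90°
n=5: pose=(5,3,N); sL=12/13, sR=60/73; mL=-60/73, mR=6/13; mL+mR=-342/949 → advance -1; mR−mL=1218/949 → turn +1·90°
n=6: pose=(5,2,W); sL=30/13, sR=6/5; mL=-6/5, mR=15/13; mL+mR=-3/65 → advance -1; mR−mL=153/65 → turn +1·90°
n=7: pose=(6,2,S); sL=60/41, sR=60/29; mL=-60/29, mR=30/41; mL+mR=-1590/1189 → advance -1; mR−mL=3330/1189 → turn +1·90°

0 3/4 15/13 -15/13 3/8 6 3 E
1 12/13 60/73 -60/73 6/13 5 3 N
2 30/13 6/5 -6/5 15/13 5 2 W
3 60/41 60/29 -60/29 30/41 6 2 S
4 3/4 15/13 -15/13 3/8 6 3 E
5 12/13 60/73 -60/73 6/13 5 3 N
6 30/13 6/5 -6/5 15/13 5 2 W
7 60/41 60/29 -60/29 30/41 6 2 S
final 6 3 E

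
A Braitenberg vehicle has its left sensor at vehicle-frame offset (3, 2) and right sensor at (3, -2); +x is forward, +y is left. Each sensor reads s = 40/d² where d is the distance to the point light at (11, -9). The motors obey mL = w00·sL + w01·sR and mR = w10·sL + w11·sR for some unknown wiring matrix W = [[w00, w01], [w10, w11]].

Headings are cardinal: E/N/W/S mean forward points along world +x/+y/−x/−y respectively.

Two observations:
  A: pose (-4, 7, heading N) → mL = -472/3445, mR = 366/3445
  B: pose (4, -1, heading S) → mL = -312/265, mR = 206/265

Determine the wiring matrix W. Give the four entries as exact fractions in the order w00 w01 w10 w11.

obs A: pose=(-4,7,N) → sL=4/65, sR=4/53, mL=-472/3445, mR=366/3445
obs B: pose=(4,-1,S) → sL=4/5, sR=20/53, mL=-312/265, mR=206/265
sensor matrix S = [[4/65, 4/53], [4/5, 20/53]]; det S = -128/3445
solve [mL_A; mL_B] = S·[w00; w01] and [mR_A; mR_B] = S·[w10; w11]:
  w00 = -1, w01 = -1, w10 = 1/2, w11 = 1

-1 -1 1/2 1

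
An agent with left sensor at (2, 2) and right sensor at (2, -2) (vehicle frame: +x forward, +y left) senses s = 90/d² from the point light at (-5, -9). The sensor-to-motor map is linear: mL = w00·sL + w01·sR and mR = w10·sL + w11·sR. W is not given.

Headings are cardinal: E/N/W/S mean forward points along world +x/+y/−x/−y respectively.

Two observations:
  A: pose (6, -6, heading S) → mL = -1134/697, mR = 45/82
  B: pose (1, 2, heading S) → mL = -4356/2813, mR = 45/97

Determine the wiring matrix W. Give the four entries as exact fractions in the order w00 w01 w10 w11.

obs A: pose=(6,-6,S) → sL=9/17, sR=45/41, mL=-1134/697, mR=45/82
obs B: pose=(1,2,S) → sL=18/29, sR=90/97, mL=-4356/2813, mR=45/97
sensor matrix S = [[9/17, 45/41], [18/29, 90/97]]; det S = -372600/1960661
solve [mL_A; mL_B] = S·[w00; w01] and [mR_A; mR_B] = S·[w10; w11]:
  w00 = -1, w01 = -1, w10 = 0, w11 = 1/2

-1 -1 0 1/2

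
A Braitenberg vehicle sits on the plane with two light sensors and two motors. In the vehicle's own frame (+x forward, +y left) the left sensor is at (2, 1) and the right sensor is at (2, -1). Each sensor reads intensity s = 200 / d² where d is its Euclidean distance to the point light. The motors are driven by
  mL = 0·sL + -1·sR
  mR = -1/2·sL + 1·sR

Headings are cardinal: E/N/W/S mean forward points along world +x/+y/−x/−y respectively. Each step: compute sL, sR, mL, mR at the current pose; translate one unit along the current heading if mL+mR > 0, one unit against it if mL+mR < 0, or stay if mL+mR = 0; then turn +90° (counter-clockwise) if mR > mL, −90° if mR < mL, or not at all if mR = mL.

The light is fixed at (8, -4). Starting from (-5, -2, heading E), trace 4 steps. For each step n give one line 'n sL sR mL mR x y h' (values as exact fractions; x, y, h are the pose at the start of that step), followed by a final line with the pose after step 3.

n=0: pose=(-5,-2,E); sL=20/13, sR=100/61; mL=-100/61, mR=690/793; mL+mR=-10/13 → advance -1; mR−mL=1990/793 → turn +1·90°
n=1: pose=(-6,-2,N); sL=200/241, sR=40/37; mL=-40/37, mR=5940/8917; mL+mR=-100/241 → advance -1; mR−mL=15580/8917 → turn +1·90°
n=2: pose=(-6,-3,W); sL=25/32, sR=10/13; mL=-10/13, mR=315/832; mL+mR=-25/64 → advance -1; mR−mL=955/832 → turn +1·90°
n=3: pose=(-5,-3,S); sL=40/29, sR=200/197; mL=-200/197, mR=1860/5713; mL+mR=-20/29 → advance -1; mR−mL=7660/5713 → turn +1·90°

0 20/13 100/61 -100/61 690/793 -5 -2 E
1 200/241 40/37 -40/37 5940/8917 -6 -2 N
2 25/32 10/13 -10/13 315/832 -6 -3 W
3 40/29 200/197 -200/197 1860/5713 -5 -3 S
final -5 -2 E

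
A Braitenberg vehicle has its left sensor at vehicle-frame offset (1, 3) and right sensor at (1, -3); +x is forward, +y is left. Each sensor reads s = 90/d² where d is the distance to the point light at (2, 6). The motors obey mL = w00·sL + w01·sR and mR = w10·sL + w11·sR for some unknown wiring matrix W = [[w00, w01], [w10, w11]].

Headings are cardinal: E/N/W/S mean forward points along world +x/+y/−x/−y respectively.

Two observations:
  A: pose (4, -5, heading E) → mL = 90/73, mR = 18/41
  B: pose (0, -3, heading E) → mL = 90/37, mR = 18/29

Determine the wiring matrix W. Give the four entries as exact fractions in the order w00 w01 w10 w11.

obs A: pose=(4,-5,E) → sL=90/73, sR=18/41, mL=90/73, mR=18/41
obs B: pose=(0,-3,E) → sL=90/37, sR=18/29, mL=90/37, mR=18/29
sensor matrix S = [[90/73, 18/41], [90/37, 18/29]]; det S = -972000/3211489
solve [mL_A; mL_B] = S·[w00; w01] and [mR_A; mR_B] = S·[w10; w11]:
  w00 = 1, w01 = 0, w10 = 0, w11 = 1

1 0 0 1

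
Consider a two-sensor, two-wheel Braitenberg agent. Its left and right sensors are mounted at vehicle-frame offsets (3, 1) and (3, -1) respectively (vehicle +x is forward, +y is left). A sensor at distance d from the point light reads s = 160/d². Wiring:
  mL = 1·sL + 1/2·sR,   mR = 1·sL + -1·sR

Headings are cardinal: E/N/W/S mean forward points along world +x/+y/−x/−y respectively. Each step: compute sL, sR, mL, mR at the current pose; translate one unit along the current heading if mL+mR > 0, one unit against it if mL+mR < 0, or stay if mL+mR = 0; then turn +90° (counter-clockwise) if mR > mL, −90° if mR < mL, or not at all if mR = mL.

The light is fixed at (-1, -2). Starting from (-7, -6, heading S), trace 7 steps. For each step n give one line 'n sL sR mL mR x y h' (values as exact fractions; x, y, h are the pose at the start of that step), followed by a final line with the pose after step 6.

0 80/37 80/49 5400/1813 960/1813 -7 -6 S
1 160/117 160/97 24880/11349 -3200/11349 -7 -7 W
2 40/17 4 74/17 -28/17 -8 -7 N
3 32/5 160/41 1712/205 512/205 -8 -6 E
4 80/37 80/49 5400/1813 960/1813 -7 -6 S
5 160/117 160/97 24880/11349 -3200/11349 -7 -7 W
6 40/17 4 74/17 -28/17 -8 -7 N
final -8 -6 E

n=0: pose=(-7,-6,S); sL=80/37, sR=80/49; mL=5400/1813, mR=960/1813; mL+mR=6360/1813 → advance +1; mR−mL=-120/49 → turn -1·90°
n=1: pose=(-7,-7,W); sL=160/117, sR=160/97; mL=24880/11349, mR=-3200/11349; mL+mR=21680/11349 → advance +1; mR−mL=-240/97 → turn -1·90°
n=2: pose=(-8,-7,N); sL=40/17, sR=4; mL=74/17, mR=-28/17; mL+mR=46/17 → advance +1; mR−mL=-6 → turn -1·90°
n=3: pose=(-8,-6,E); sL=32/5, sR=160/41; mL=1712/205, mR=512/205; mL+mR=2224/205 → advance +1; mR−mL=-240/41 → turn -1·90°
n=4: pose=(-7,-6,S); sL=80/37, sR=80/49; mL=5400/1813, mR=960/1813; mL+mR=6360/1813 → advance +1; mR−mL=-120/49 → turn -1·90°
n=5: pose=(-7,-7,W); sL=160/117, sR=160/97; mL=24880/11349, mR=-3200/11349; mL+mR=21680/11349 → advance +1; mR−mL=-240/97 → turn -1·90°
n=6: pose=(-8,-7,N); sL=40/17, sR=4; mL=74/17, mR=-28/17; mL+mR=46/17 → advance +1; mR−mL=-6 → turn -1·90°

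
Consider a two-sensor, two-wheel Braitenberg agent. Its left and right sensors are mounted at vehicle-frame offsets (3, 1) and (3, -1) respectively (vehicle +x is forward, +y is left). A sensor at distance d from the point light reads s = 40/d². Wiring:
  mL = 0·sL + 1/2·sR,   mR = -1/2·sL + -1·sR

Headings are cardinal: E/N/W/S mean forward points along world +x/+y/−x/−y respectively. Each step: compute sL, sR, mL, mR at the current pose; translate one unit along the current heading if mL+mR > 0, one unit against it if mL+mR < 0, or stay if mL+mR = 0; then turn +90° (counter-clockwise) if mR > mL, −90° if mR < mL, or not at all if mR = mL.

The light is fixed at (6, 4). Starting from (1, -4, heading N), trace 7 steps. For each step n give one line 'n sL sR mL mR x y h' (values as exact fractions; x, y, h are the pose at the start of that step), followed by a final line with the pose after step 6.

0 40/61 40/41 20/41 -3260/2501 1 -4 N
1 10/17 5/13 5/26 -150/221 1 -5 E
2 40/169 40/193 20/193 -10620/32617 0 -5 S
3 20/81 4/13 2/13 -454/1053 0 -4 W
4 40/61 40/41 20/41 -3260/2501 1 -4 N
5 10/17 5/13 5/26 -150/221 1 -5 E
6 40/169 40/193 20/193 -10620/32617 0 -5 S
final 0 -4 W

n=0: pose=(1,-4,N); sL=40/61, sR=40/41; mL=20/41, mR=-3260/2501; mL+mR=-2040/2501 → advance -1; mR−mL=-4480/2501 → turn -1·90°
n=1: pose=(1,-5,E); sL=10/17, sR=5/13; mL=5/26, mR=-150/221; mL+mR=-215/442 → advance -1; mR−mL=-385/442 → turn -1·90°
n=2: pose=(0,-5,S); sL=40/169, sR=40/193; mL=20/193, mR=-10620/32617; mL+mR=-7240/32617 → advance -1; mR−mL=-14000/32617 → turn -1·90°
n=3: pose=(0,-4,W); sL=20/81, sR=4/13; mL=2/13, mR=-454/1053; mL+mR=-292/1053 → advance -1; mR−mL=-616/1053 → turn -1·90°
n=4: pose=(1,-4,N); sL=40/61, sR=40/41; mL=20/41, mR=-3260/2501; mL+mR=-2040/2501 → advance -1; mR−mL=-4480/2501 → turn -1·90°
n=5: pose=(1,-5,E); sL=10/17, sR=5/13; mL=5/26, mR=-150/221; mL+mR=-215/442 → advance -1; mR−mL=-385/442 → turn -1·90°
n=6: pose=(0,-5,S); sL=40/169, sR=40/193; mL=20/193, mR=-10620/32617; mL+mR=-7240/32617 → advance -1; mR−mL=-14000/32617 → turn -1·90°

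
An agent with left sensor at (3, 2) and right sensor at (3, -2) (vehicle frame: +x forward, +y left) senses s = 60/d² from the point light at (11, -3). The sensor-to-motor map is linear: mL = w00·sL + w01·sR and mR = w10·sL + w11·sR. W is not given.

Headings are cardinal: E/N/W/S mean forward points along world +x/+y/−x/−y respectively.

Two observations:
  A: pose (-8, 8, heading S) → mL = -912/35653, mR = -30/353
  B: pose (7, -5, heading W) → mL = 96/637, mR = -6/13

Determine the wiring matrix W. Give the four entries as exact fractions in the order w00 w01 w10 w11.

-1/2 1/2 -1/2 0

obs A: pose=(-8,8,S) → sL=60/353, sR=12/101, mL=-912/35653, mR=-30/353
obs B: pose=(7,-5,W) → sL=12/13, sR=60/49, mL=96/637, mR=-6/13
sensor matrix S = [[60/353, 12/101], [12/13, 60/49]]; det S = 2236032/22710961
solve [mL_A; mL_B] = S·[w00; w01] and [mR_A; mR_B] = S·[w10; w11]:
  w00 = -1/2, w01 = 1/2, w10 = -1/2, w11 = 0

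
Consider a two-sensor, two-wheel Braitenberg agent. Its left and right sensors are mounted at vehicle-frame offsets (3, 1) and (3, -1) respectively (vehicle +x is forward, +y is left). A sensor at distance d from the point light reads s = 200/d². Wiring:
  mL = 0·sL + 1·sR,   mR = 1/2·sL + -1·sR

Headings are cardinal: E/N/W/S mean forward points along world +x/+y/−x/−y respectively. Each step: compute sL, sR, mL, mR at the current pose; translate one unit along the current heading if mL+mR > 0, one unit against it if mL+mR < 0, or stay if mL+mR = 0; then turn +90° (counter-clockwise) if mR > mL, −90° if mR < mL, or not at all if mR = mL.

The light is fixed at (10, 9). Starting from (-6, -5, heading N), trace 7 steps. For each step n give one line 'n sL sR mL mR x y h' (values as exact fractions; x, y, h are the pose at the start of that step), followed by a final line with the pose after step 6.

0 20/41 100/173 100/173 -2370/7093 -6 -5 N
1 200/313 40/73 40/73 -5220/22849 -6 -4 E
2 50/113 25/64 25/64 -1225/7232 -5 -4 S
3 200/549 200/493 200/493 -60500/270657 -5 -5 W
4 20/41 100/173 100/173 -2370/7093 -6 -5 N
5 200/313 40/73 40/73 -5220/22849 -6 -4 E
6 50/113 25/64 25/64 -1225/7232 -5 -4 S
final -5 -5 W

n=0: pose=(-6,-5,N); sL=20/41, sR=100/173; mL=100/173, mR=-2370/7093; mL+mR=10/41 → advance +1; mR−mL=-6470/7093 → turn -1·90°
n=1: pose=(-6,-4,E); sL=200/313, sR=40/73; mL=40/73, mR=-5220/22849; mL+mR=100/313 → advance +1; mR−mL=-17740/22849 → turn -1·90°
n=2: pose=(-5,-4,S); sL=50/113, sR=25/64; mL=25/64, mR=-1225/7232; mL+mR=25/113 → advance +1; mR−mL=-2025/3616 → turn -1·90°
n=3: pose=(-5,-5,W); sL=200/549, sR=200/493; mL=200/493, mR=-60500/270657; mL+mR=100/549 → advance +1; mR−mL=-170300/270657 → turn -1·90°
n=4: pose=(-6,-5,N); sL=20/41, sR=100/173; mL=100/173, mR=-2370/7093; mL+mR=10/41 → advance +1; mR−mL=-6470/7093 → turn -1·90°
n=5: pose=(-6,-4,E); sL=200/313, sR=40/73; mL=40/73, mR=-5220/22849; mL+mR=100/313 → advance +1; mR−mL=-17740/22849 → turn -1·90°
n=6: pose=(-5,-4,S); sL=50/113, sR=25/64; mL=25/64, mR=-1225/7232; mL+mR=25/113 → advance +1; mR−mL=-2025/3616 → turn -1·90°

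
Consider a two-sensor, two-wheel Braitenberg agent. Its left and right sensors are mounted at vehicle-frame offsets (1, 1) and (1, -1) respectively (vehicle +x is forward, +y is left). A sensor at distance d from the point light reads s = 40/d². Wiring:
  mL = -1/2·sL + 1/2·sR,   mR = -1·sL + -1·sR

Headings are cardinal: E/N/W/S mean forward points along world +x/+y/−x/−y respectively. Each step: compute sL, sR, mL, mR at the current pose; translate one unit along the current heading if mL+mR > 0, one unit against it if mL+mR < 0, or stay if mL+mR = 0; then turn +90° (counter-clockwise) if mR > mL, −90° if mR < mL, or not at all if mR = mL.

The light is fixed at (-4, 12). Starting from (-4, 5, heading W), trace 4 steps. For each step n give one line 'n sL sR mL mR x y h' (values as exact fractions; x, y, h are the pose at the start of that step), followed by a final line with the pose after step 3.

n=0: pose=(-4,5,W); sL=8/13, sR=40/37; mL=112/481, mR=-816/481; mL+mR=-704/481 → advance -1; mR−mL=-928/481 → turn -1·90°
n=1: pose=(-3,5,N); sL=10/9, sR=1; mL=-1/18, mR=-19/9; mL+mR=-13/6 → advance -1; mR−mL=-37/18 → turn -1·90°
n=2: pose=(-3,4,E); sL=40/53, sR=8/17; mL=-128/901, mR=-1104/901; mL+mR=-1232/901 → advance -1; mR−mL=-976/901 → turn -1·90°
n=3: pose=(-4,4,S); sL=20/41, sR=20/41; mL=0, mR=-40/41; mL+mR=-40/41 → advance -1; mR−mL=-40/41 → turn -1·90°

0 8/13 40/37 112/481 -816/481 -4 5 W
1 10/9 1 -1/18 -19/9 -3 5 N
2 40/53 8/17 -128/901 -1104/901 -3 4 E
3 20/41 20/41 0 -40/41 -4 4 S
final -4 5 W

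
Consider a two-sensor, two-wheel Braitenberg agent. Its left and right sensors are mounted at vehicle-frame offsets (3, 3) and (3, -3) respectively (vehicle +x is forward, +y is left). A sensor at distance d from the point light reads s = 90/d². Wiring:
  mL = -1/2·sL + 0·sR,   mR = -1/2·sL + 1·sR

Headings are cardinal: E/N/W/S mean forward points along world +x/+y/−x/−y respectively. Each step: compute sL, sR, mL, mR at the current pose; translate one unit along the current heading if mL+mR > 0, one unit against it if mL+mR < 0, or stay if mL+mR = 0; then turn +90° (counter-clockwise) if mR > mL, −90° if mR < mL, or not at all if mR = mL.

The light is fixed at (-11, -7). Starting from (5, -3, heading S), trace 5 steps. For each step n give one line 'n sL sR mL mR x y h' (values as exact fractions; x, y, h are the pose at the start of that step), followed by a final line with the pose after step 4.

n=0: pose=(5,-3,S); sL=45/181, sR=9/17; mL=-45/362, mR=2493/6154; mL+mR=864/3077 → advance +1; mR−mL=9/17 → turn +1·90°
n=1: pose=(5,-4,E); sL=90/397, sR=90/361; mL=-45/397, mR=19485/143317; mL+mR=3240/143317 → advance +1; mR−mL=90/361 → turn +1·90°
n=2: pose=(6,-4,N); sL=45/116, sR=45/218; mL=-45/232, mR=315/25288; mL+mR=-2295/12644 → advance -1; mR−mL=45/218 → turn +1·90°
n=3: pose=(6,-5,W); sL=90/197, sR=90/221; mL=-45/197, mR=7785/43537; mL+mR=-2160/43537 → advance -1; mR−mL=90/221 → turn +1·90°
n=4: pose=(7,-5,S); sL=45/221, sR=45/113; mL=-45/442, mR=14805/49946; mL+mR=4860/24973 → advance +1; mR−mL=45/113 → turn +1·90°

0 45/181 9/17 -45/362 2493/6154 5 -3 S
1 90/397 90/361 -45/397 19485/143317 5 -4 E
2 45/116 45/218 -45/232 315/25288 6 -4 N
3 90/197 90/221 -45/197 7785/43537 6 -5 W
4 45/221 45/113 -45/442 14805/49946 7 -5 S
final 7 -6 E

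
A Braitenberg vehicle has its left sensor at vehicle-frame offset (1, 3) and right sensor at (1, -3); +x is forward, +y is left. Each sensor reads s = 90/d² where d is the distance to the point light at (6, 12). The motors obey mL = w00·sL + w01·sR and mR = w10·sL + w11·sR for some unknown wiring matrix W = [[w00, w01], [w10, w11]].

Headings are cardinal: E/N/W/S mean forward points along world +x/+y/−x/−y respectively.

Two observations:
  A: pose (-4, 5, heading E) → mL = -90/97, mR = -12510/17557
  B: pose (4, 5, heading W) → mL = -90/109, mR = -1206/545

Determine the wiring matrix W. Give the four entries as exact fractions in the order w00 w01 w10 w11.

-1 0 -1/2 -1/2

obs A: pose=(-4,5,E) → sL=90/97, sR=90/181, mL=-90/97, mR=-12510/17557
obs B: pose=(4,5,W) → sL=90/109, sR=18/5, mL=-90/109, mR=-1206/545
sensor matrix S = [[90/97, 90/181], [90/109, 18/5]]; det S = 5606496/1913713
solve [mL_A; mL_B] = S·[w00; w01] and [mR_A; mR_B] = S·[w10; w11]:
  w00 = -1, w01 = 0, w10 = -1/2, w11 = -1/2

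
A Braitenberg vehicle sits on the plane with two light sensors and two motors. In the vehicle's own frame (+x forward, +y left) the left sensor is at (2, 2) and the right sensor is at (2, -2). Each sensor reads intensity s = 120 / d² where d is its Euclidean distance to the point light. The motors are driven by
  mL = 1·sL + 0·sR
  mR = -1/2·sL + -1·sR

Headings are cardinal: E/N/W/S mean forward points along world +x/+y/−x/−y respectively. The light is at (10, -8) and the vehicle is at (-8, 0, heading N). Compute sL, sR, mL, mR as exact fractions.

left sensor world pos  = (-10, 2); dL² = 500
right sensor world pos = (-6, 2); dR² = 356
sL = 120/500 = 6/25
sR = 120/356 = 30/89
mL = 1·sL + 0·sR = 6/25
mR = -1/2·sL + -1·sR = -1017/2225

6/25 30/89 6/25 -1017/2225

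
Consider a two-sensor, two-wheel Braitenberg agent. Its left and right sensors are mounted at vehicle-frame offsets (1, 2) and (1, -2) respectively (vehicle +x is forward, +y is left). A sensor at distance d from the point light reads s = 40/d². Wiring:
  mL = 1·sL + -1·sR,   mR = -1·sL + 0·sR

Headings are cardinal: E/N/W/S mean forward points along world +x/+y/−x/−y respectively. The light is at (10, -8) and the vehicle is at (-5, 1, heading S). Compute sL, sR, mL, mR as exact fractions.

40/233 40/353 4800/82249 -40/233

left sensor world pos  = (-3, 0); dL² = 233
right sensor world pos = (-7, 0); dR² = 353
sL = 40/233 = 40/233
sR = 40/353 = 40/353
mL = 1·sL + -1·sR = 4800/82249
mR = -1·sL + 0·sR = -40/233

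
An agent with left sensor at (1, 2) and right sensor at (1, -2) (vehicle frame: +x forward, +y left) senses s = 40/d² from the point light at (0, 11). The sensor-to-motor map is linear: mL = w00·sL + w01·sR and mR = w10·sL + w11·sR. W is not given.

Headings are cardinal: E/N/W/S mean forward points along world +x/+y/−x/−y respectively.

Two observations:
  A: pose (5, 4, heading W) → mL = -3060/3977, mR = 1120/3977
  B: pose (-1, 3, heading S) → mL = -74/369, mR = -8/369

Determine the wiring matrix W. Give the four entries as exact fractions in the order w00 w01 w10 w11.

1/2 -1 -1/2 1/2

obs A: pose=(5,4,W) → sL=40/97, sR=40/41, mL=-3060/3977, mR=1120/3977
obs B: pose=(-1,3,S) → sL=20/41, sR=4/9, mL=-74/369, mR=-8/369
sensor matrix S = [[40/97, 40/41], [20/41, 4/9]]; det S = -429440/1467513
solve [mL_A; mL_B] = S·[w00; w01] and [mR_A; mR_B] = S·[w10; w11]:
  w00 = 1/2, w01 = -1, w10 = -1/2, w11 = 1/2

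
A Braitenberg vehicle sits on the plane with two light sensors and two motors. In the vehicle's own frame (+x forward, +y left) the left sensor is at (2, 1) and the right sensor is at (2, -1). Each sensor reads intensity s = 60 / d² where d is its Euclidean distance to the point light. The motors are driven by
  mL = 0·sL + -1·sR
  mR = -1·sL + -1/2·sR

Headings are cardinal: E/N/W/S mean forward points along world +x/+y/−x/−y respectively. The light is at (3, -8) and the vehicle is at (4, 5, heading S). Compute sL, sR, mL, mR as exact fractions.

left sensor world pos  = (5, 3); dL² = 125
right sensor world pos = (3, 3); dR² = 121
sL = 60/125 = 12/25
sR = 60/121 = 60/121
mL = 0·sL + -1·sR = -60/121
mR = -1·sL + -1/2·sR = -2202/3025

12/25 60/121 -60/121 -2202/3025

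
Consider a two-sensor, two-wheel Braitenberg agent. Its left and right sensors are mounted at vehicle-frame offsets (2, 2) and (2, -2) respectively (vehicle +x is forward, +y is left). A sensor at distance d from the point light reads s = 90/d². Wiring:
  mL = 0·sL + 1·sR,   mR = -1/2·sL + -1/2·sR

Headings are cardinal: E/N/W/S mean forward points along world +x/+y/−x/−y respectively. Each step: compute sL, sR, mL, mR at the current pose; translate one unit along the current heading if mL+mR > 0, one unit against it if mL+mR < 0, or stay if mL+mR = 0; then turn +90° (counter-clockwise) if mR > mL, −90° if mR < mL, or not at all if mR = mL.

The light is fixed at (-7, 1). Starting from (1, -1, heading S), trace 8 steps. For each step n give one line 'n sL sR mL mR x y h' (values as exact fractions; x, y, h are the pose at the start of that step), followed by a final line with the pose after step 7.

n=0: pose=(1,-1,S); sL=45/58, sR=45/26; mL=45/26, mR=-945/754; mL+mR=180/377 → advance +1; mR−mL=-1125/377 → turn -1·90°
n=1: pose=(1,-2,W); sL=90/61, sR=90/37; mL=90/37, mR=-4410/2257; mL+mR=1080/2257 → advance +1; mR−mL=-9900/2257 → turn -1·90°
n=2: pose=(0,-2,N); sL=45/13, sR=45/41; mL=45/41, mR=-1215/533; mL+mR=-630/533 → advance -1; mR−mL=-1800/533 → turn -1·90°
n=3: pose=(0,-3,E); sL=18/17, sR=10/13; mL=10/13, mR=-202/221; mL+mR=-32/221 → advance -1; mR−mL=-372/221 → turn -1·90°
n=4: pose=(-1,-3,S); sL=9/10, sR=45/26; mL=45/26, mR=-171/130; mL+mR=27/65 → advance +1; mR−mL=-198/65 → turn -1·90°
n=5: pose=(-1,-4,W); sL=18/13, sR=18/5; mL=18/5, mR=-162/65; mL+mR=72/65 → advance +1; mR−mL=-396/65 → turn -1·90°
n=6: pose=(-2,-4,N); sL=5, sR=45/29; mL=45/29, mR=-95/29; mL+mR=-50/29 → advance -1; mR−mL=-140/29 → turn -1·90°
n=7: pose=(-2,-5,E); sL=18/13, sR=90/113; mL=90/113, mR=-1602/1469; mL+mR=-432/1469 → advance -1; mR−mL=-2772/1469 → turn -1·90°

0 45/58 45/26 45/26 -945/754 1 -1 S
1 90/61 90/37 90/37 -4410/2257 1 -2 W
2 45/13 45/41 45/41 -1215/533 0 -2 N
3 18/17 10/13 10/13 -202/221 0 -3 E
4 9/10 45/26 45/26 -171/130 -1 -3 S
5 18/13 18/5 18/5 -162/65 -1 -4 W
6 5 45/29 45/29 -95/29 -2 -4 N
7 18/13 90/113 90/113 -1602/1469 -2 -5 E
final -3 -5 S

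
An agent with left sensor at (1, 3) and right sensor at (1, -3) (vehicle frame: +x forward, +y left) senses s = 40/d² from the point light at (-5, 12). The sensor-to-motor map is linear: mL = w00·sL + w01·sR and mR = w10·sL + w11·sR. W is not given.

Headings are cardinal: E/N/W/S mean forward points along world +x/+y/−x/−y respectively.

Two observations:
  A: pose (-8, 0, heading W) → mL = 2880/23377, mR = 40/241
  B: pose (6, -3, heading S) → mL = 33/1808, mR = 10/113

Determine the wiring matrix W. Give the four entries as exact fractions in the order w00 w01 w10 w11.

obs A: pose=(-8,0,W) → sL=40/241, sR=40/97, mL=2880/23377, mR=40/241
obs B: pose=(6,-3,S) → sL=10/113, sR=1/8, mL=33/1808, mR=10/113
sensor matrix S = [[40/241, 40/97], [10/113, 1/8]]; det S = -41595/2641601
solve [mL_A; mL_B] = S·[w00; w01] and [mR_A; mR_B] = S·[w10; w11]:
  w00 = -1/2, w01 = 1/2, w10 = 1, w11 = 0

-1/2 1/2 1 0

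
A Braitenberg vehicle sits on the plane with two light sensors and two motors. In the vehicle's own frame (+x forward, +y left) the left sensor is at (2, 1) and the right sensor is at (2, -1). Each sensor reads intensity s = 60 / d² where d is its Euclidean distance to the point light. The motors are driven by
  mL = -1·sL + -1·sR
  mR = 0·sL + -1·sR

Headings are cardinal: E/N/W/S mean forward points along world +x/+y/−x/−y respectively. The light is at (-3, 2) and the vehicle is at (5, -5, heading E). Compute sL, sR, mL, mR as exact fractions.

left sensor world pos  = (7, -4); dL² = 136
right sensor world pos = (7, -6); dR² = 164
sL = 60/136 = 15/34
sR = 60/164 = 15/41
mL = -1·sL + -1·sR = -1125/1394
mR = 0·sL + -1·sR = -15/41

15/34 15/41 -1125/1394 -15/41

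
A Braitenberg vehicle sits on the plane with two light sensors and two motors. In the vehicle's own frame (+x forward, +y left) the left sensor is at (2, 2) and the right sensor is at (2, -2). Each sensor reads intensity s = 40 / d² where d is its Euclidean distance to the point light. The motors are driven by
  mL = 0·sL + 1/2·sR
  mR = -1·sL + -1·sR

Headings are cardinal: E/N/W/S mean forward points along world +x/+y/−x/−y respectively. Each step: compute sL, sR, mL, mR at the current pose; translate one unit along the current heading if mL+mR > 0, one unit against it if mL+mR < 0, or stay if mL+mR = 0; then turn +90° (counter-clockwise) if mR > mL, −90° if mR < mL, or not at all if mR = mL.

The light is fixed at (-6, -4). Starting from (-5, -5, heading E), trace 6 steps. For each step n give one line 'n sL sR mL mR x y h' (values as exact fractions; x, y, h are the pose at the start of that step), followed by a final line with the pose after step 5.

0 4 20/9 10/9 -56/9 -5 -5 E
1 40/13 40/13 20/13 -80/13 -6 -5 S
2 5 5 5/2 -10 -6 -4 W
3 8 40/13 20/13 -144/13 -5 -4 N
4 4 20/9 10/9 -56/9 -5 -5 E
5 40/13 40/13 20/13 -80/13 -6 -5 S
final -6 -4 W

n=0: pose=(-5,-5,E); sL=4, sR=20/9; mL=10/9, mR=-56/9; mL+mR=-46/9 → advance -1; mR−mL=-22/3 → turn -1·90°
n=1: pose=(-6,-5,S); sL=40/13, sR=40/13; mL=20/13, mR=-80/13; mL+mR=-60/13 → advance -1; mR−mL=-100/13 → turn -1·90°
n=2: pose=(-6,-4,W); sL=5, sR=5; mL=5/2, mR=-10; mL+mR=-15/2 → advance -1; mR−mL=-25/2 → turn -1·90°
n=3: pose=(-5,-4,N); sL=8, sR=40/13; mL=20/13, mR=-144/13; mL+mR=-124/13 → advance -1; mR−mL=-164/13 → turn -1·90°
n=4: pose=(-5,-5,E); sL=4, sR=20/9; mL=10/9, mR=-56/9; mL+mR=-46/9 → advance -1; mR−mL=-22/3 → turn -1·90°
n=5: pose=(-6,-5,S); sL=40/13, sR=40/13; mL=20/13, mR=-80/13; mL+mR=-60/13 → advance -1; mR−mL=-100/13 → turn -1·90°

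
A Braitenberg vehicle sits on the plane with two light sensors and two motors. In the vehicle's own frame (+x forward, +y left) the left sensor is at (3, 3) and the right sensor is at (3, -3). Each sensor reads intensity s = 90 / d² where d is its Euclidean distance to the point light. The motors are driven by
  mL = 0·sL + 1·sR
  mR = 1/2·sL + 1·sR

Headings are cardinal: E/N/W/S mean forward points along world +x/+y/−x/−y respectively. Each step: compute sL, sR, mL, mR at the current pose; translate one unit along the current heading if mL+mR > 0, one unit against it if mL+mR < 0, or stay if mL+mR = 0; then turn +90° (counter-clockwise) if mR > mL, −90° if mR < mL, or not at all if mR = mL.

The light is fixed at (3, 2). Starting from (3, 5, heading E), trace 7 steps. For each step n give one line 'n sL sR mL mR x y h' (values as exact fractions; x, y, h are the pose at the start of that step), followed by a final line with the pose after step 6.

n=0: pose=(3,5,E); sL=2, sR=10; mL=10, mR=11; mL+mR=21 → advance +1; mR−mL=1 → turn +1·90°
n=1: pose=(4,5,N); sL=9/4, sR=45/26; mL=45/26, mR=297/104; mL+mR=477/104 → advance +1; mR−mL=9/8 → turn +1·90°
n=2: pose=(4,6,W); sL=18, sR=90/53; mL=90/53, mR=567/53; mL+mR=657/53 → advance +1; mR−mL=9 → turn +1·90°
n=3: pose=(3,6,S); sL=9, sR=9; mL=9, mR=27/2; mL+mR=45/2 → advance +1; mR−mL=9/2 → turn +1·90°
n=4: pose=(3,5,E); sL=2, sR=10; mL=10, mR=11; mL+mR=21 → advance +1; mR−mL=1 → turn +1·90°
n=5: pose=(4,5,N); sL=9/4, sR=45/26; mL=45/26, mR=297/104; mL+mR=477/104 → advance +1; mR−mL=9/8 → turn +1·90°
n=6: pose=(4,6,W); sL=18, sR=90/53; mL=90/53, mR=567/53; mL+mR=657/53 → advance +1; mR−mL=9 → turn +1·90°

0 2 10 10 11 3 5 E
1 9/4 45/26 45/26 297/104 4 5 N
2 18 90/53 90/53 567/53 4 6 W
3 9 9 9 27/2 3 6 S
4 2 10 10 11 3 5 E
5 9/4 45/26 45/26 297/104 4 5 N
6 18 90/53 90/53 567/53 4 6 W
final 3 6 S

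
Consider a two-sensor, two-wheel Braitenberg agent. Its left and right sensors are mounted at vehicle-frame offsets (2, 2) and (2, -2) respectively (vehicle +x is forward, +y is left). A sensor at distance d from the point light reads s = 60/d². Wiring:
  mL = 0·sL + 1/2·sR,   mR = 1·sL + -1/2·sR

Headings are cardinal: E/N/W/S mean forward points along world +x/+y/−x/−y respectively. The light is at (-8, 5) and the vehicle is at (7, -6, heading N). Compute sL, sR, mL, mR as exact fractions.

6/25 6/37 3/37 147/925

left sensor world pos  = (5, -4); dL² = 250
right sensor world pos = (9, -4); dR² = 370
sL = 60/250 = 6/25
sR = 60/370 = 6/37
mL = 0·sL + 1/2·sR = 3/37
mR = 1·sL + -1/2·sR = 147/925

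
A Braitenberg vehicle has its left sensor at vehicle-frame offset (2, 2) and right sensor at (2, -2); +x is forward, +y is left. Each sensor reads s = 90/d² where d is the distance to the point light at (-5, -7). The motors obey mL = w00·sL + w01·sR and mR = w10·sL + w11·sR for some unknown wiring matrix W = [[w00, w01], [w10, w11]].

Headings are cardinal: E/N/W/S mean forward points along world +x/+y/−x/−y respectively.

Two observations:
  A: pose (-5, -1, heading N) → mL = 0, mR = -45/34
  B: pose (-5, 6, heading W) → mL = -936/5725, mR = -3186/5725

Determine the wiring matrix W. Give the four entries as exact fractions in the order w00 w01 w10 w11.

obs A: pose=(-5,-1,N) → sL=45/34, sR=45/34, mL=0, mR=-45/34
obs B: pose=(-5,6,W) → sL=18/25, sR=90/229, mL=-936/5725, mR=-3186/5725
sensor matrix S = [[45/34, 45/34], [18/25, 90/229]]; det S = -8424/19465
solve [mL_A; mL_B] = S·[w00; w01] and [mR_A; mR_B] = S·[w10; w11]:
  w00 = -1/2, w01 = 1/2, w10 = -1/2, w11 = -1/2

-1/2 1/2 -1/2 -1/2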